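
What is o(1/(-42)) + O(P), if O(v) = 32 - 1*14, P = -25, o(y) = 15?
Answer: 33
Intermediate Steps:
O(v) = 18 (O(v) = 32 - 14 = 18)
o(1/(-42)) + O(P) = 15 + 18 = 33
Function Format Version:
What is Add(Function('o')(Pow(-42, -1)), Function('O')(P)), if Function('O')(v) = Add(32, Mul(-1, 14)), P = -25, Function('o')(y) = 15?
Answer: 33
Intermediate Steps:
Function('O')(v) = 18 (Function('O')(v) = Add(32, -14) = 18)
Add(Function('o')(Pow(-42, -1)), Function('O')(P)) = Add(15, 18) = 33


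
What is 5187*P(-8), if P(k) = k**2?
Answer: 331968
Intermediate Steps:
5187*P(-8) = 5187*(-8)**2 = 5187*64 = 331968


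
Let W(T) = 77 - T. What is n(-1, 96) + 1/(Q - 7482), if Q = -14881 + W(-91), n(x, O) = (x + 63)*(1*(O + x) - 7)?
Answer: 121095919/22195 ≈ 5456.0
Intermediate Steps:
n(x, O) = (63 + x)*(-7 + O + x) (n(x, O) = (63 + x)*((O + x) - 7) = (63 + x)*(-7 + O + x))
Q = -14713 (Q = -14881 + (77 - 1*(-91)) = -14881 + (77 + 91) = -14881 + 168 = -14713)
n(-1, 96) + 1/(Q - 7482) = (-441 + (-1)² + 56*(-1) + 63*96 + 96*(-1)) + 1/(-14713 - 7482) = (-441 + 1 - 56 + 6048 - 96) + 1/(-22195) = 5456 - 1/22195 = 121095919/22195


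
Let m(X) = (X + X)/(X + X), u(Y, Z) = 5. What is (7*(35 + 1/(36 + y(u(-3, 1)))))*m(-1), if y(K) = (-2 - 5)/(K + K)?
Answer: 86555/353 ≈ 245.20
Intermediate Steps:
y(K) = -7/(2*K) (y(K) = -7*1/(2*K) = -7/(2*K))
m(X) = 1 (m(X) = (2*X)/((2*X)) = (2*X)*(1/(2*X)) = 1)
(7*(35 + 1/(36 + y(u(-3, 1)))))*m(-1) = (7*(35 + 1/(36 - 7/2/5)))*1 = (7*(35 + 1/(36 - 7/2*1/5)))*1 = (7*(35 + 1/(36 - 7/10)))*1 = (7*(35 + 1/(353/10)))*1 = (7*(35 + 10/353))*1 = (7*(12365/353))*1 = (86555/353)*1 = 86555/353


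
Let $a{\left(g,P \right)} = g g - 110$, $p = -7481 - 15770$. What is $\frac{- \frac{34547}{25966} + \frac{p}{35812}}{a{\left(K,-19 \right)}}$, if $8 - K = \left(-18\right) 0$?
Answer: $\frac{920466315}{21387571016} \approx 0.043037$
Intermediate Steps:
$p = -23251$
$K = 8$ ($K = 8 - \left(-18\right) 0 = 8 - 0 = 8 + 0 = 8$)
$a{\left(g,P \right)} = -110 + g^{2}$ ($a{\left(g,P \right)} = g^{2} - 110 = -110 + g^{2}$)
$\frac{- \frac{34547}{25966} + \frac{p}{35812}}{a{\left(K,-19 \right)}} = \frac{- \frac{34547}{25966} - \frac{23251}{35812}}{-110 + 8^{2}} = \frac{\left(-34547\right) \frac{1}{25966} - \frac{23251}{35812}}{-110 + 64} = \frac{- \frac{34547}{25966} - \frac{23251}{35812}}{-46} = \left(- \frac{920466315}{464947196}\right) \left(- \frac{1}{46}\right) = \frac{920466315}{21387571016}$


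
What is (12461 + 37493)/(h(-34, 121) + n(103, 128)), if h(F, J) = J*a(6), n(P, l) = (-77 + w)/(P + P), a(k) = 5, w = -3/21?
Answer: 36016834/435935 ≈ 82.620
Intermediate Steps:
w = -⅐ (w = -3*1/21 = -⅐ ≈ -0.14286)
n(P, l) = -270/(7*P) (n(P, l) = (-77 - ⅐)/(P + P) = -540*1/(2*P)/7 = -270/(7*P))
h(F, J) = 5*J (h(F, J) = J*5 = 5*J)
(12461 + 37493)/(h(-34, 121) + n(103, 128)) = (12461 + 37493)/(5*121 - 270/7/103) = 49954/(605 - 270/7*1/103) = 49954/(605 - 270/721) = 49954/(435935/721) = 49954*(721/435935) = 36016834/435935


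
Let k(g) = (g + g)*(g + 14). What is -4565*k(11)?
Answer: -2510750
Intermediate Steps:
k(g) = 2*g*(14 + g) (k(g) = (2*g)*(14 + g) = 2*g*(14 + g))
-4565*k(11) = -9130*11*(14 + 11) = -9130*11*25 = -4565*550 = -2510750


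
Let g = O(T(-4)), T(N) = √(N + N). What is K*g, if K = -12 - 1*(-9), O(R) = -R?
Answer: 6*I*√2 ≈ 8.4853*I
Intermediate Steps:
T(N) = √2*√N (T(N) = √(2*N) = √2*√N)
K = -3 (K = -12 + 9 = -3)
g = -2*I*√2 (g = -√2*√(-4) = -√2*2*I = -2*I*√2 ≈ -2.8284*I)
K*g = -(-6)*I*√2 = 6*I*√2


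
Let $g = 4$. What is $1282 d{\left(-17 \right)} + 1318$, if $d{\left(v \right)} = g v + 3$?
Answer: $-82012$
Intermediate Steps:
$d{\left(v \right)} = 3 + 4 v$ ($d{\left(v \right)} = 4 v + 3 = 3 + 4 v$)
$1282 d{\left(-17 \right)} + 1318 = 1282 \left(3 + 4 \left(-17\right)\right) + 1318 = 1282 \left(3 - 68\right) + 1318 = 1282 \left(-65\right) + 1318 = -83330 + 1318 = -82012$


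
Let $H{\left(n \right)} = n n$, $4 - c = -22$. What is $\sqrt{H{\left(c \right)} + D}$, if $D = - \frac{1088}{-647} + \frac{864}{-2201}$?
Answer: $\frac{2 \sqrt{343370289686561}}{1424047} \approx 26.025$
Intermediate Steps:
$c = 26$ ($c = 4 - -22 = 4 + 22 = 26$)
$H{\left(n \right)} = n^{2}$
$D = \frac{1835680}{1424047}$ ($D = \left(-1088\right) \left(- \frac{1}{647}\right) + 864 \left(- \frac{1}{2201}\right) = \frac{1088}{647} - \frac{864}{2201} = \frac{1835680}{1424047} \approx 1.2891$)
$\sqrt{H{\left(c \right)} + D} = \sqrt{26^{2} + \frac{1835680}{1424047}} = \sqrt{676 + \frac{1835680}{1424047}} = \sqrt{\frac{964491452}{1424047}} = \frac{2 \sqrt{343370289686561}}{1424047}$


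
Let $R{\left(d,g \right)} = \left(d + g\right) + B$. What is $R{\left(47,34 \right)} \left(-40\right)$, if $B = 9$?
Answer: $-3600$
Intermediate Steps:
$R{\left(d,g \right)} = 9 + d + g$ ($R{\left(d,g \right)} = \left(d + g\right) + 9 = 9 + d + g$)
$R{\left(47,34 \right)} \left(-40\right) = \left(9 + 47 + 34\right) \left(-40\right) = 90 \left(-40\right) = -3600$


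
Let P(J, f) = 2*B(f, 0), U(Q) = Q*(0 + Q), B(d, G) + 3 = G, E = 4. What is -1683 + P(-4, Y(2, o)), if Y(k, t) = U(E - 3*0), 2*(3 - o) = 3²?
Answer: -1689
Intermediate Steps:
B(d, G) = -3 + G
o = -3/2 (o = 3 - ½*3² = 3 - ½*9 = 3 - 9/2 = -3/2 ≈ -1.5000)
U(Q) = Q² (U(Q) = Q*Q = Q²)
Y(k, t) = 16 (Y(k, t) = (4 - 3*0)² = (4 + 0)² = 4² = 16)
P(J, f) = -6 (P(J, f) = 2*(-3 + 0) = 2*(-3) = -6)
-1683 + P(-4, Y(2, o)) = -1683 - 6 = -1689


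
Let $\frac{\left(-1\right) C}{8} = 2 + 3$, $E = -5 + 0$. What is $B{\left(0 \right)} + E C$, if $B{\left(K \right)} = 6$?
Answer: $206$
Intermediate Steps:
$E = -5$
$C = -40$ ($C = - 8 \left(2 + 3\right) = \left(-8\right) 5 = -40$)
$B{\left(0 \right)} + E C = 6 - -200 = 6 + 200 = 206$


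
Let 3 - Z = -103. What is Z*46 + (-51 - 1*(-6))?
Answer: 4831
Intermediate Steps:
Z = 106 (Z = 3 - 1*(-103) = 3 + 103 = 106)
Z*46 + (-51 - 1*(-6)) = 106*46 + (-51 - 1*(-6)) = 4876 + (-51 + 6) = 4876 - 45 = 4831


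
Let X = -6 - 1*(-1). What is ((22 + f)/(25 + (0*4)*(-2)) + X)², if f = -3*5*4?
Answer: 26569/625 ≈ 42.510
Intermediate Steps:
f = -60 (f = -15*4 = -60)
X = -5 (X = -6 + 1 = -5)
((22 + f)/(25 + (0*4)*(-2)) + X)² = ((22 - 60)/(25 + (0*4)*(-2)) - 5)² = (-38/(25 + 0*(-2)) - 5)² = (-38/(25 + 0) - 5)² = (-38/25 - 5)² = (-163/25)² = 26569/625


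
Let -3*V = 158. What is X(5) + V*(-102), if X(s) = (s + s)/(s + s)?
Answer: 5373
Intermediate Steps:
X(s) = 1 (X(s) = (2*s)/((2*s)) = (2*s)*(1/(2*s)) = 1)
V = -158/3 (V = -1/3*158 = -158/3 ≈ -52.667)
X(5) + V*(-102) = 1 - 158/3*(-102) = 1 + 5372 = 5373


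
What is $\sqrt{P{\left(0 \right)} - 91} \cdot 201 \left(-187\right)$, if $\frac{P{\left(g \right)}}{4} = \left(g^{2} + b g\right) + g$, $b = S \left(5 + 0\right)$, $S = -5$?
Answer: $- 37587 i \sqrt{91} \approx - 3.5856 \cdot 10^{5} i$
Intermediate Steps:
$b = -25$ ($b = - 5 \left(5 + 0\right) = \left(-5\right) 5 = -25$)
$P{\left(g \right)} = - 96 g + 4 g^{2}$ ($P{\left(g \right)} = 4 \left(\left(g^{2} - 25 g\right) + g\right) = 4 \left(g^{2} - 24 g\right) = - 96 g + 4 g^{2}$)
$\sqrt{P{\left(0 \right)} - 91} \cdot 201 \left(-187\right) = \sqrt{4 \cdot 0 \left(-24 + 0\right) - 91} \cdot 201 \left(-187\right) = \sqrt{4 \cdot 0 \left(-24\right) - 91} \cdot 201 \left(-187\right) = \sqrt{0 - 91} \cdot 201 \left(-187\right) = \sqrt{-91} \cdot 201 \left(-187\right) = i \sqrt{91} \cdot 201 \left(-187\right) = 201 i \sqrt{91} \left(-187\right) = - 37587 i \sqrt{91}$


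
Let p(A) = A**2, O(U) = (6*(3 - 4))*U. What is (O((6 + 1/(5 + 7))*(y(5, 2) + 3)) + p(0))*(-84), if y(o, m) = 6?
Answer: 27594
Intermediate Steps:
O(U) = -6*U (O(U) = (6*(-1))*U = -6*U)
(O((6 + 1/(5 + 7))*(y(5, 2) + 3)) + p(0))*(-84) = (-6*(6 + 1/(5 + 7))*(6 + 3) + 0**2)*(-84) = (-6*(6 + 1/12)*9 + 0)*(-84) = (-73*9/2 + 0)*(-84) = (-6*219/4 + 0)*(-84) = (-657/2 + 0)*(-84) = -657/2*(-84) = 27594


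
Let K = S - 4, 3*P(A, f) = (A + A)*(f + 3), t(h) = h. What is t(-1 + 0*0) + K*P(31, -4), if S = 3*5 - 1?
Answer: -623/3 ≈ -207.67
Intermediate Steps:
S = 14 (S = 15 - 1 = 14)
P(A, f) = 2*A*(3 + f)/3 (P(A, f) = ((A + A)*(f + 3))/3 = ((2*A)*(3 + f))/3 = (2*A*(3 + f))/3 = 2*A*(3 + f)/3)
K = 10 (K = 14 - 4 = 10)
t(-1 + 0*0) + K*P(31, -4) = (-1 + 0*0) + 10*((⅔)*31*(3 - 4)) = (-1 + 0) + 10*((⅔)*31*(-1)) = -1 + 10*(-62/3) = -1 - 620/3 = -623/3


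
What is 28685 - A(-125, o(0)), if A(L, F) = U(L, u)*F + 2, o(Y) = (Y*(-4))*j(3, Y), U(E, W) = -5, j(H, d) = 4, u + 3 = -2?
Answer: 28683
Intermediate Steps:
u = -5 (u = -3 - 2 = -5)
o(Y) = -16*Y (o(Y) = (Y*(-4))*4 = -4*Y*4 = -16*Y)
A(L, F) = 2 - 5*F (A(L, F) = -5*F + 2 = 2 - 5*F)
28685 - A(-125, o(0)) = 28685 - (2 - (-80)*0) = 28685 - (2 - 5*0) = 28685 - (2 + 0) = 28685 - 1*2 = 28685 - 2 = 28683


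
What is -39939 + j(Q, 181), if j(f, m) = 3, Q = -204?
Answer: -39936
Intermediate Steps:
-39939 + j(Q, 181) = -39939 + 3 = -39936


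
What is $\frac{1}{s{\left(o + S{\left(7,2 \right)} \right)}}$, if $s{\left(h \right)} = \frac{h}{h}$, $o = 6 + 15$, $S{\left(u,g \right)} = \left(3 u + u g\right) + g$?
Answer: $1$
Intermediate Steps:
$S{\left(u,g \right)} = g + 3 u + g u$ ($S{\left(u,g \right)} = \left(3 u + g u\right) + g = g + 3 u + g u$)
$o = 21$
$s{\left(h \right)} = 1$
$\frac{1}{s{\left(o + S{\left(7,2 \right)} \right)}} = 1^{-1} = 1$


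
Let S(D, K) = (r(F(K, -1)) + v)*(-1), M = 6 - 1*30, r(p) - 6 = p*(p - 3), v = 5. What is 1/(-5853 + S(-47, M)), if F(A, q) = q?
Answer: -1/5868 ≈ -0.00017042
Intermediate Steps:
r(p) = 6 + p*(-3 + p) (r(p) = 6 + p*(p - 3) = 6 + p*(-3 + p))
M = -24 (M = 6 - 30 = -24)
S(D, K) = -15 (S(D, K) = ((6 + (-1)**2 - 3*(-1)) + 5)*(-1) = ((6 + 1 + 3) + 5)*(-1) = (10 + 5)*(-1) = 15*(-1) = -15)
1/(-5853 + S(-47, M)) = 1/(-5853 - 15) = 1/(-5868) = -1/5868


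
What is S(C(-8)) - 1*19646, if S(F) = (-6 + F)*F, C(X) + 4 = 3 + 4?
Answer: -19655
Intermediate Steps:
C(X) = 3 (C(X) = -4 + (3 + 4) = -4 + 7 = 3)
S(F) = F*(-6 + F)
S(C(-8)) - 1*19646 = 3*(-6 + 3) - 1*19646 = 3*(-3) - 19646 = -9 - 19646 = -19655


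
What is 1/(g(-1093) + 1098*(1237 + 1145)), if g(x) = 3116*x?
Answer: -1/790352 ≈ -1.2653e-6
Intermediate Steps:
1/(g(-1093) + 1098*(1237 + 1145)) = 1/(3116*(-1093) + 1098*(1237 + 1145)) = 1/(-3405788 + 1098*2382) = 1/(-3405788 + 2615436) = 1/(-790352) = -1/790352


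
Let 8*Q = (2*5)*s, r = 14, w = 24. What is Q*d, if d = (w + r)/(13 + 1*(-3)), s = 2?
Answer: 19/2 ≈ 9.5000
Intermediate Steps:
d = 19/5 (d = (24 + 14)/(13 + 1*(-3)) = 38/(13 - 3) = 38/10 = 38*(1/10) = 19/5 ≈ 3.8000)
Q = 5/2 (Q = ((2*5)*2)/8 = (10*2)/8 = (1/8)*20 = 5/2 ≈ 2.5000)
Q*d = (5/2)*(19/5) = 19/2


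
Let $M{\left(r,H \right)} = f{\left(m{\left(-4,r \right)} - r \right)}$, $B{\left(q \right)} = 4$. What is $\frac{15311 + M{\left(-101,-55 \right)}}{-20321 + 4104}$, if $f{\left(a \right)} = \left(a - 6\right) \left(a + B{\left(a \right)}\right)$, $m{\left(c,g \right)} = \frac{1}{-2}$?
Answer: $- \frac{100745}{64868} \approx -1.5531$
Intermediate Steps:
$m{\left(c,g \right)} = - \frac{1}{2}$
$f{\left(a \right)} = \left(-6 + a\right) \left(4 + a\right)$ ($f{\left(a \right)} = \left(a - 6\right) \left(a + 4\right) = \left(-6 + a\right) \left(4 + a\right)$)
$M{\left(r,H \right)} = -23 + \left(- \frac{1}{2} - r\right)^{2} + 2 r$ ($M{\left(r,H \right)} = -24 + \left(- \frac{1}{2} - r\right)^{2} - 2 \left(- \frac{1}{2} - r\right) = -24 + \left(- \frac{1}{2} - r\right)^{2} + \left(1 + 2 r\right) = -23 + \left(- \frac{1}{2} - r\right)^{2} + 2 r$)
$\frac{15311 + M{\left(-101,-55 \right)}}{-20321 + 4104} = \frac{15311 + \left(- \frac{91}{4} + \left(-101\right)^{2} + 3 \left(-101\right)\right)}{-20321 + 4104} = \frac{15311 - - \frac{39501}{4}}{-16217} = \left(15311 + \frac{39501}{4}\right) \left(- \frac{1}{16217}\right) = \frac{100745}{4} \left(- \frac{1}{16217}\right) = - \frac{100745}{64868}$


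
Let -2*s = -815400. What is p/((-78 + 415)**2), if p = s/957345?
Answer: 27180/7248314287 ≈ 3.7498e-6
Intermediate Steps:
s = 407700 (s = -1/2*(-815400) = 407700)
p = 27180/63823 (p = 407700/957345 = 407700*(1/957345) = 27180/63823 ≈ 0.42587)
p/((-78 + 415)**2) = 27180/(63823*((-78 + 415)**2)) = 27180/(63823*(337**2)) = (27180/63823)/113569 = (27180/63823)*(1/113569) = 27180/7248314287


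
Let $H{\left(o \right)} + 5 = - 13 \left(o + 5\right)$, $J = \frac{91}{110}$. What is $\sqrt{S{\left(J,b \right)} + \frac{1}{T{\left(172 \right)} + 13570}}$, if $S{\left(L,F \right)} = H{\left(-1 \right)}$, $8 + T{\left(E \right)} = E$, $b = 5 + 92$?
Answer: $\frac{i \sqrt{1194609262}}{4578} \approx 7.5498 i$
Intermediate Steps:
$b = 97$
$T{\left(E \right)} = -8 + E$
$J = \frac{91}{110}$ ($J = 91 \cdot \frac{1}{110} = \frac{91}{110} \approx 0.82727$)
$H{\left(o \right)} = -70 - 13 o$ ($H{\left(o \right)} = -5 - 13 \left(o + 5\right) = -5 - 13 \left(5 + o\right) = -5 - \left(65 + 13 o\right) = -70 - 13 o$)
$S{\left(L,F \right)} = -57$ ($S{\left(L,F \right)} = -70 - -13 = -70 + 13 = -57$)
$\sqrt{S{\left(J,b \right)} + \frac{1}{T{\left(172 \right)} + 13570}} = \sqrt{-57 + \frac{1}{\left(-8 + 172\right) + 13570}} = \sqrt{-57 + \frac{1}{164 + 13570}} = \sqrt{-57 + \frac{1}{13734}} = \sqrt{- \frac{782837}{13734}} = \frac{i \sqrt{1194609262}}{4578}$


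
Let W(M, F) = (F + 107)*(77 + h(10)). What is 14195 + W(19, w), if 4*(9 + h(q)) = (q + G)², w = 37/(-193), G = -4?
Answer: 4326913/193 ≈ 22419.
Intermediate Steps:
w = -37/193 (w = 37*(-1/193) = -37/193 ≈ -0.19171)
h(q) = -9 + (-4 + q)²/4 (h(q) = -9 + (q - 4)²/4 = -9 + (-4 + q)²/4)
W(M, F) = 8239 + 77*F (W(M, F) = (F + 107)*(77 + (-9 + (-4 + 10)²/4)) = (107 + F)*(77 + (-9 + (¼)*6²)) = (107 + F)*(77 + (-9 + (¼)*36)) = (107 + F)*(77 + (-9 + 9)) = (107 + F)*(77 + 0) = (107 + F)*77 = 8239 + 77*F)
14195 + W(19, w) = 14195 + (8239 + 77*(-37/193)) = 14195 + (8239 - 2849/193) = 14195 + 1587278/193 = 4326913/193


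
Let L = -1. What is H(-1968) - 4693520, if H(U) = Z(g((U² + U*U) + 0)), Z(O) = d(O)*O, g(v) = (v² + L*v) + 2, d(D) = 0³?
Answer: -4693520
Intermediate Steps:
d(D) = 0
g(v) = 2 + v² - v (g(v) = (v² - v) + 2 = 2 + v² - v)
Z(O) = 0 (Z(O) = 0*O = 0)
H(U) = 0
H(-1968) - 4693520 = 0 - 4693520 = -4693520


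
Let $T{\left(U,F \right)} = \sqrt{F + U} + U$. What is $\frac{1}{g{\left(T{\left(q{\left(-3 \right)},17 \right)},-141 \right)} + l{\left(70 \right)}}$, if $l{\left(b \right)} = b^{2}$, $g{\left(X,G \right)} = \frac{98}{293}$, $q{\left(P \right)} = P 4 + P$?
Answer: $\frac{293}{1435798} \approx 0.00020407$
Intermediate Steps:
$q{\left(P \right)} = 5 P$ ($q{\left(P \right)} = 4 P + P = 5 P$)
$T{\left(U,F \right)} = U + \sqrt{F + U}$
$g{\left(X,G \right)} = \frac{98}{293}$ ($g{\left(X,G \right)} = 98 \cdot \frac{1}{293} = \frac{98}{293}$)
$\frac{1}{g{\left(T{\left(q{\left(-3 \right)},17 \right)},-141 \right)} + l{\left(70 \right)}} = \frac{1}{\frac{98}{293} + 70^{2}} = \frac{1}{\frac{98}{293} + 4900} = \frac{1}{\frac{1435798}{293}} = \frac{293}{1435798}$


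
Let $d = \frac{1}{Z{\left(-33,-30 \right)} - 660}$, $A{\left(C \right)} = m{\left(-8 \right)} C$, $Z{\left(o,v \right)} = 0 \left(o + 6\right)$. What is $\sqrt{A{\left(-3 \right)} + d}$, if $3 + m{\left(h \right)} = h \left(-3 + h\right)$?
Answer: $\frac{i \sqrt{27769665}}{330} \approx 15.969 i$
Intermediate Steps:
$Z{\left(o,v \right)} = 0$ ($Z{\left(o,v \right)} = 0 \left(6 + o\right) = 0$)
$m{\left(h \right)} = -3 + h \left(-3 + h\right)$
$A{\left(C \right)} = 85 C$ ($A{\left(C \right)} = \left(-3 + \left(-8\right)^{2} - -24\right) C = \left(-3 + 64 + 24\right) C = 85 C$)
$d = - \frac{1}{660}$ ($d = \frac{1}{0 - 660} = \frac{1}{-660} = - \frac{1}{660} \approx -0.0015152$)
$\sqrt{A{\left(-3 \right)} + d} = \sqrt{85 \left(-3\right) - \frac{1}{660}} = \sqrt{-255 - \frac{1}{660}} = \sqrt{- \frac{168301}{660}} = \frac{i \sqrt{27769665}}{330}$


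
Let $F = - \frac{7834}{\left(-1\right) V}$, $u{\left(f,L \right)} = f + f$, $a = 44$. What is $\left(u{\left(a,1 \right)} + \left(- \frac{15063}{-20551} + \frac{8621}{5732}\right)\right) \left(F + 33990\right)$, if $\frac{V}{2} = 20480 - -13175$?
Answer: $\frac{12159784817391883601}{3964502863460} \approx 3.0672 \cdot 10^{6}$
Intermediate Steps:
$V = 67310$ ($V = 2 \left(20480 - -13175\right) = 2 \left(20480 + 13175\right) = 2 \cdot 33655 = 67310$)
$u{\left(f,L \right)} = 2 f$
$F = \frac{3917}{33655}$ ($F = - \frac{7834}{\left(-1\right) 67310} = - \frac{7834}{-67310} = \left(-7834\right) \left(- \frac{1}{67310}\right) = \frac{3917}{33655} \approx 0.11639$)
$\left(u{\left(a,1 \right)} + \left(- \frac{15063}{-20551} + \frac{8621}{5732}\right)\right) \left(F + 33990\right) = \left(2 \cdot 44 + \left(- \frac{15063}{-20551} + \frac{8621}{5732}\right)\right) \left(\frac{3917}{33655} + 33990\right) = \left(88 + \left(\left(-15063\right) \left(- \frac{1}{20551}\right) + 8621 \cdot \frac{1}{5732}\right)\right) \frac{1143937367}{33655} = \left(88 + \left(\frac{15063}{20551} + \frac{8621}{5732}\right)\right) \frac{1143937367}{33655} = \left(88 + \frac{263511287}{117798332}\right) \frac{1143937367}{33655} = \frac{10629764503}{117798332} \cdot \frac{1143937367}{33655} = \frac{12159784817391883601}{3964502863460}$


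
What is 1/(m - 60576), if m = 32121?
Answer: -1/28455 ≈ -3.5143e-5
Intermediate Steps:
1/(m - 60576) = 1/(32121 - 60576) = 1/(-28455) = -1/28455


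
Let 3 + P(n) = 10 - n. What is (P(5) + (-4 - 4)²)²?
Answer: 4356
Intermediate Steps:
P(n) = 7 - n (P(n) = -3 + (10 - n) = 7 - n)
(P(5) + (-4 - 4)²)² = ((7 - 1*5) + (-4 - 4)²)² = ((7 - 5) + (-8)²)² = (2 + 64)² = 66² = 4356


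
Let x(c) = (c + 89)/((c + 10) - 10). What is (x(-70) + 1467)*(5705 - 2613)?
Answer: 158729366/35 ≈ 4.5351e+6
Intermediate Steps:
x(c) = (89 + c)/c (x(c) = (89 + c)/((10 + c) - 10) = (89 + c)/c)
(x(-70) + 1467)*(5705 - 2613) = ((89 - 70)/(-70) + 1467)*(5705 - 2613) = (-1/70*19 + 1467)*3092 = (-19/70 + 1467)*3092 = (102671/70)*3092 = 158729366/35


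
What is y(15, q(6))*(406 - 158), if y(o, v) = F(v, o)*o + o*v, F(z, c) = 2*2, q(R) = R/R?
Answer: 18600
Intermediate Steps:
q(R) = 1
F(z, c) = 4
y(o, v) = 4*o + o*v
y(15, q(6))*(406 - 158) = (15*(4 + 1))*(406 - 158) = (15*5)*248 = 75*248 = 18600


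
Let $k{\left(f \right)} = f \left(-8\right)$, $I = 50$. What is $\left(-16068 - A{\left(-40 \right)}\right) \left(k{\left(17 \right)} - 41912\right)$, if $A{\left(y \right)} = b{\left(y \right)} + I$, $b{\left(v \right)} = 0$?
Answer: $677729664$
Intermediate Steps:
$k{\left(f \right)} = - 8 f$
$A{\left(y \right)} = 50$ ($A{\left(y \right)} = 0 + 50 = 50$)
$\left(-16068 - A{\left(-40 \right)}\right) \left(k{\left(17 \right)} - 41912\right) = \left(-16068 - 50\right) \left(\left(-8\right) 17 - 41912\right) = \left(-16068 - 50\right) \left(-136 - 41912\right) = \left(-16118\right) \left(-42048\right) = 677729664$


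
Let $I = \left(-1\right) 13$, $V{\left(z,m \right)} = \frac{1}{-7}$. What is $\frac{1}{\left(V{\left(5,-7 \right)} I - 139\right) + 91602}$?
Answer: $\frac{7}{640254} \approx 1.0933 \cdot 10^{-5}$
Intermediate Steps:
$V{\left(z,m \right)} = - \frac{1}{7}$
$I = -13$
$\frac{1}{\left(V{\left(5,-7 \right)} I - 139\right) + 91602} = \frac{1}{\left(\left(- \frac{1}{7}\right) \left(-13\right) - 139\right) + 91602} = \frac{1}{\left(\frac{13}{7} - 139\right) + 91602} = \frac{1}{- \frac{960}{7} + 91602} = \frac{1}{\frac{640254}{7}} = \frac{7}{640254}$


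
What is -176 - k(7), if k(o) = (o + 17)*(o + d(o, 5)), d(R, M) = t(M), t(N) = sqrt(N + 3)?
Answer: -344 - 48*sqrt(2) ≈ -411.88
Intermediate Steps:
t(N) = sqrt(3 + N)
d(R, M) = sqrt(3 + M)
k(o) = (17 + o)*(o + 2*sqrt(2)) (k(o) = (o + 17)*(o + sqrt(3 + 5)) = (17 + o)*(o + sqrt(8)) = (17 + o)*(o + 2*sqrt(2)))
-176 - k(7) = -176 - (7**2 + 17*7 + 34*sqrt(2) + 2*7*sqrt(2)) = -176 - (49 + 119 + 34*sqrt(2) + 14*sqrt(2)) = -176 - (168 + 48*sqrt(2)) = -176 + (-168 - 48*sqrt(2)) = -344 - 48*sqrt(2)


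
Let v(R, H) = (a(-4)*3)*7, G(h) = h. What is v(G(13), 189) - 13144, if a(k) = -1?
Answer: -13165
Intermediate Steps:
v(R, H) = -21 (v(R, H) = -1*3*7 = -3*7 = -21)
v(G(13), 189) - 13144 = -21 - 13144 = -13165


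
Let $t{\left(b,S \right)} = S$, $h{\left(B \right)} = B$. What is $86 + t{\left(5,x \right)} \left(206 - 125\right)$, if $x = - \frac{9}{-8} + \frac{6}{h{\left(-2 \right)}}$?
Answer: $- \frac{527}{8} \approx -65.875$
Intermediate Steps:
$x = - \frac{15}{8}$ ($x = - \frac{9}{-8} + \frac{6}{-2} = \left(-9\right) \left(- \frac{1}{8}\right) + 6 \left(- \frac{1}{2}\right) = \frac{9}{8} - 3 = - \frac{15}{8} \approx -1.875$)
$86 + t{\left(5,x \right)} \left(206 - 125\right) = 86 - \frac{15 \left(206 - 125\right)}{8} = 86 - \frac{1215}{8} = - \frac{527}{8}$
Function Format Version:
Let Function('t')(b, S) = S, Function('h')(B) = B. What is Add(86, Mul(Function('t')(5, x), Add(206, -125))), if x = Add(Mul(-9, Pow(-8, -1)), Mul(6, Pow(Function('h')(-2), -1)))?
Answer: Rational(-527, 8) ≈ -65.875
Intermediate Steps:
x = Rational(-15, 8) (x = Add(Mul(-9, Pow(-8, -1)), Mul(6, Pow(-2, -1))) = Add(Mul(-9, Rational(-1, 8)), Mul(6, Rational(-1, 2))) = Add(Rational(9, 8), -3) = Rational(-15, 8) ≈ -1.8750)
Add(86, Mul(Function('t')(5, x), Add(206, -125))) = Add(86, Mul(Rational(-15, 8), Add(206, -125))) = Add(86, Mul(Rational(-15, 8), 81)) = Add(86, Rational(-1215, 8)) = Rational(-527, 8)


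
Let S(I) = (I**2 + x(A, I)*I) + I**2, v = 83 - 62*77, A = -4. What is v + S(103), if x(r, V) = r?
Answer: 16115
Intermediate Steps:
v = -4691 (v = 83 - 4774 = -4691)
S(I) = -4*I + 2*I**2 (S(I) = (I**2 - 4*I) + I**2 = -4*I + 2*I**2)
v + S(103) = -4691 + 2*103*(-2 + 103) = -4691 + 2*103*101 = -4691 + 20806 = 16115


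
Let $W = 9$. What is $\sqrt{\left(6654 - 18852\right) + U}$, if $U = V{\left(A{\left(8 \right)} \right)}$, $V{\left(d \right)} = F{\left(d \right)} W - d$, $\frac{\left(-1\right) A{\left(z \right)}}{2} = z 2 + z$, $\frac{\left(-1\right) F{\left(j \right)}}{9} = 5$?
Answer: $9 i \sqrt{155} \approx 112.05 i$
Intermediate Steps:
$F{\left(j \right)} = -45$ ($F{\left(j \right)} = \left(-9\right) 5 = -45$)
$A{\left(z \right)} = - 6 z$ ($A{\left(z \right)} = - 2 \left(z 2 + z\right) = - 2 \left(2 z + z\right) = - 2 \cdot 3 z = - 6 z$)
$V{\left(d \right)} = -405 - d$ ($V{\left(d \right)} = \left(-45\right) 9 - d = -405 - d$)
$U = -357$ ($U = -405 - \left(-6\right) 8 = -405 - -48 = -405 + 48 = -357$)
$\sqrt{\left(6654 - 18852\right) + U} = \sqrt{\left(6654 - 18852\right) - 357} = \sqrt{-12198 - 357} = \sqrt{-12555} = 9 i \sqrt{155}$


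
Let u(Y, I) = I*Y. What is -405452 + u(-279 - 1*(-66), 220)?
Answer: -452312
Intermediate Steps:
-405452 + u(-279 - 1*(-66), 220) = -405452 + 220*(-279 - 1*(-66)) = -405452 + 220*(-279 + 66) = -405452 + 220*(-213) = -405452 - 46860 = -452312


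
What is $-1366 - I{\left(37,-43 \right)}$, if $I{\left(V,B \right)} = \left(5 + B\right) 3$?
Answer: $-1252$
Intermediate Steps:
$I{\left(V,B \right)} = 15 + 3 B$
$-1366 - I{\left(37,-43 \right)} = -1366 - \left(15 + 3 \left(-43\right)\right) = -1366 - \left(15 - 129\right) = -1366 - -114 = -1366 + 114 = -1252$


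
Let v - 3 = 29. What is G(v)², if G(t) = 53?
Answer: 2809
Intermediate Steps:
v = 32 (v = 3 + 29 = 32)
G(v)² = 53² = 2809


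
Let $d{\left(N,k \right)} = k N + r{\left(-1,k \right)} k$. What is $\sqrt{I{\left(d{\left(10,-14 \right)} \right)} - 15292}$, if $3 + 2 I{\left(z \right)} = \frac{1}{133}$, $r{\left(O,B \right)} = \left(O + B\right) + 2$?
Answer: $\frac{i \sqrt{270526655}}{133} \approx 123.67 i$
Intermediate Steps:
$r{\left(O,B \right)} = 2 + B + O$ ($r{\left(O,B \right)} = \left(B + O\right) + 2 = 2 + B + O$)
$d{\left(N,k \right)} = N k + k \left(1 + k\right)$ ($d{\left(N,k \right)} = k N + \left(2 + k - 1\right) k = N k + \left(1 + k\right) k = N k + k \left(1 + k\right)$)
$I{\left(z \right)} = - \frac{199}{133}$ ($I{\left(z \right)} = - \frac{3}{2} + \frac{1}{2 \cdot 133} = - \frac{3}{2} + \frac{1}{2} \cdot \frac{1}{133} = - \frac{3}{2} + \frac{1}{266} = - \frac{199}{133}$)
$\sqrt{I{\left(d{\left(10,-14 \right)} \right)} - 15292} = \sqrt{- \frac{199}{133} - 15292} = \sqrt{- \frac{2034035}{133}} = \frac{i \sqrt{270526655}}{133}$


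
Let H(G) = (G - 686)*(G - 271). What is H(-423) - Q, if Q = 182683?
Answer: 586963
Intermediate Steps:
H(G) = (-686 + G)*(-271 + G)
H(-423) - Q = (185906 + (-423)² - 957*(-423)) - 1*182683 = (185906 + 178929 + 404811) - 182683 = 769646 - 182683 = 586963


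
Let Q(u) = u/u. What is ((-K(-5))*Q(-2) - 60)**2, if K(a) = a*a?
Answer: 7225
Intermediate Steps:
K(a) = a**2
Q(u) = 1
((-K(-5))*Q(-2) - 60)**2 = (-1*(-5)**2*1 - 60)**2 = (-1*25*1 - 60)**2 = (-25*1 - 60)**2 = (-25 - 60)**2 = (-85)**2 = 7225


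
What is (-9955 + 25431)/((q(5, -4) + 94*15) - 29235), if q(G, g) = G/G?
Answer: -3869/6956 ≈ -0.55621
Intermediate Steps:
q(G, g) = 1
(-9955 + 25431)/((q(5, -4) + 94*15) - 29235) = (-9955 + 25431)/((1 + 94*15) - 29235) = 15476/((1 + 1410) - 29235) = 15476/(1411 - 29235) = 15476/(-27824) = 15476*(-1/27824) = -3869/6956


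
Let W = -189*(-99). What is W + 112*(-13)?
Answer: 17255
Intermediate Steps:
W = 18711
W + 112*(-13) = 18711 + 112*(-13) = 18711 - 1456 = 17255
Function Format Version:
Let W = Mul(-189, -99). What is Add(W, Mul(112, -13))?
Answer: 17255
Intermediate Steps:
W = 18711
Add(W, Mul(112, -13)) = Add(18711, Mul(112, -13)) = Add(18711, -1456) = 17255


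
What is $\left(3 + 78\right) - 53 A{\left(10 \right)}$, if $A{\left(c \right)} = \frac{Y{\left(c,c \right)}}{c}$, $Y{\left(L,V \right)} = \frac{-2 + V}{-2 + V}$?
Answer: $\frac{757}{10} \approx 75.7$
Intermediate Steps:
$Y{\left(L,V \right)} = 1$
$A{\left(c \right)} = \frac{1}{c}$ ($A{\left(c \right)} = 1 \frac{1}{c} = \frac{1}{c}$)
$\left(3 + 78\right) - 53 A{\left(10 \right)} = \left(3 + 78\right) - \frac{53}{10} = 81 - \frac{53}{10} = \frac{757}{10}$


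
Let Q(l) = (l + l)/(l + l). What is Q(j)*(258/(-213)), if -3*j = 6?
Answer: -86/71 ≈ -1.2113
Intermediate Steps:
j = -2 (j = -⅓*6 = -2)
Q(l) = 1 (Q(l) = (2*l)/((2*l)) = (2*l)*(1/(2*l)) = 1)
Q(j)*(258/(-213)) = 1*(258/(-213)) = 1*(258*(-1/213)) = 1*(-86/71) = -86/71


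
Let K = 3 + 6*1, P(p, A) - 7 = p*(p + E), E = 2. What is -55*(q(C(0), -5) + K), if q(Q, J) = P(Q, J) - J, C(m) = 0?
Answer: -1155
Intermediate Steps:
P(p, A) = 7 + p*(2 + p) (P(p, A) = 7 + p*(p + 2) = 7 + p*(2 + p))
K = 9 (K = 3 + 6 = 9)
q(Q, J) = 7 + Q**2 - J + 2*Q (q(Q, J) = (7 + Q**2 + 2*Q) - J = 7 + Q**2 - J + 2*Q)
-55*(q(C(0), -5) + K) = -55*((7 + 0**2 - 1*(-5) + 2*0) + 9) = -55*((7 + 0 + 5 + 0) + 9) = -55*(12 + 9) = -55*21 = -1155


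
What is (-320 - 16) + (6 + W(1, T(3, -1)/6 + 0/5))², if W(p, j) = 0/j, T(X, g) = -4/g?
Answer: -300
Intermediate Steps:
W(p, j) = 0
(-320 - 16) + (6 + W(1, T(3, -1)/6 + 0/5))² = (-320 - 16) + (6 + 0)² = -336 + 6² = -336 + 36 = -300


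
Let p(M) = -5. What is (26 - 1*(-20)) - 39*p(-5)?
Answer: 241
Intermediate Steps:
(26 - 1*(-20)) - 39*p(-5) = (26 - 1*(-20)) - 39*(-5) = (26 + 20) + 195 = 46 + 195 = 241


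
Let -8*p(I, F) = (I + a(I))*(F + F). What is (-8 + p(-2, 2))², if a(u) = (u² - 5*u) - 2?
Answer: 169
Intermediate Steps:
a(u) = -2 + u² - 5*u
p(I, F) = -F*(-2 + I² - 4*I)/4 (p(I, F) = -(I + (-2 + I² - 5*I))*(F + F)/8 = -(-2 + I² - 4*I)*2*F/8 = -F*(-2 + I² - 4*I)/4)
(-8 + p(-2, 2))² = (-8 + (¼)*2*(2 - 1*(-2)² + 4*(-2)))² = (-8 + (¼)*2*(2 - 1*4 - 8))² = (-8 + (¼)*2*(2 - 4 - 8))² = (-8 + (¼)*2*(-10))² = (-8 - 5)² = (-13)² = 169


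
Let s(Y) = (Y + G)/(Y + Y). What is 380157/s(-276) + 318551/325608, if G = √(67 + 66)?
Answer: 18858483933366205/24760209144 + 209846664*√133/76043 ≈ 7.9347e+5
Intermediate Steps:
G = √133 ≈ 11.533
s(Y) = (Y + √133)/(2*Y) (s(Y) = (Y + √133)/(Y + Y) = (Y + √133)/((2*Y)) = (Y + √133)*(1/(2*Y)) = (Y + √133)/(2*Y))
380157/s(-276) + 318551/325608 = 380157/(((½)*(-276 + √133)/(-276))) + 318551/325608 = 380157/(((½)*(-1/276)*(-276 + √133))) + 318551*(1/325608) = 380157/(½ - √133/552) + 318551/325608 = 318551/325608 + 380157/(½ - √133/552)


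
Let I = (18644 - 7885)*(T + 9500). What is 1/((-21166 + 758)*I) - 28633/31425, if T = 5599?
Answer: -10547387019898961/11575861317368600 ≈ -0.91115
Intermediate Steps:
I = 162450141 (I = (18644 - 7885)*(5599 + 9500) = 10759*15099 = 162450141)
1/((-21166 + 758)*I) - 28633/31425 = 1/((-21166 + 758)*162450141) - 28633/31425 = (1/162450141)/(-20408) - 28633*1/31425 = -1/20408*1/162450141 - 28633/31425 = -1/3315282477528 - 28633/31425 = -10547387019898961/11575861317368600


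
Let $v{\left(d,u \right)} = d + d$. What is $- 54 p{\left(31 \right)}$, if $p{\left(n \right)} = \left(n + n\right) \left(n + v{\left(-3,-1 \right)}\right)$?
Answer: $-83700$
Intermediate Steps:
$v{\left(d,u \right)} = 2 d$
$p{\left(n \right)} = 2 n \left(-6 + n\right)$ ($p{\left(n \right)} = \left(n + n\right) \left(n + 2 \left(-3\right)\right) = 2 n \left(n - 6\right) = 2 n \left(-6 + n\right)$)
$- 54 p{\left(31 \right)} = - 54 \cdot 2 \cdot 31 \left(-6 + 31\right) = - 54 \cdot 2 \cdot 31 \cdot 25 = \left(-54\right) 1550 = -83700$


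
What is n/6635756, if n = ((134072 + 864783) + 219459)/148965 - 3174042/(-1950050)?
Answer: 284859438223/192761544022262700 ≈ 1.4778e-6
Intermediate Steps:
n = 284859438223/29048919825 (n = (998855 + 219459)*(1/148965) - 3174042*(-1/1950050) = 1218314*(1/148965) + 1587021/975025 = 1218314/148965 + 1587021/975025 = 284859438223/29048919825 ≈ 9.8062)
n/6635756 = (284859438223/29048919825)/6635756 = (284859438223/29048919825)*(1/6635756) = 284859438223/192761544022262700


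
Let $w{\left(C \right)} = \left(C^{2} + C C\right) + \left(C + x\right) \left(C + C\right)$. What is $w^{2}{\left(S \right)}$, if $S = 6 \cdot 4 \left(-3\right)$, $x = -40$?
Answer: $702038016$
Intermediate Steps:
$S = -72$ ($S = 24 \left(-3\right) = -72$)
$w{\left(C \right)} = 2 C^{2} + 2 C \left(-40 + C\right)$ ($w{\left(C \right)} = \left(C^{2} + C C\right) + \left(C - 40\right) \left(C + C\right) = \left(C^{2} + C^{2}\right) + \left(-40 + C\right) 2 C = 2 C^{2} + 2 C \left(-40 + C\right)$)
$w^{2}{\left(S \right)} = \left(4 \left(-72\right) \left(-20 - 72\right)\right)^{2} = \left(4 \left(-72\right) \left(-92\right)\right)^{2} = 26496^{2} = 702038016$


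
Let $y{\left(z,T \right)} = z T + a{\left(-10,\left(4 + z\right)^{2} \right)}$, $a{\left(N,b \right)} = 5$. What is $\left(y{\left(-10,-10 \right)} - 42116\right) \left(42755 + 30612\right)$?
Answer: $-3082221037$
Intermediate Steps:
$y{\left(z,T \right)} = 5 + T z$ ($y{\left(z,T \right)} = z T + 5 = T z + 5 = 5 + T z$)
$\left(y{\left(-10,-10 \right)} - 42116\right) \left(42755 + 30612\right) = \left(\left(5 - -100\right) - 42116\right) \left(42755 + 30612\right) = \left(\left(5 + 100\right) - 42116\right) 73367 = \left(105 - 42116\right) 73367 = \left(-42011\right) 73367 = -3082221037$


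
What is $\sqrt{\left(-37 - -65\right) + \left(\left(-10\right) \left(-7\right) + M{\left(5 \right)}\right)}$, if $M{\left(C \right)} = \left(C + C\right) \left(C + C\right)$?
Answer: $3 \sqrt{22} \approx 14.071$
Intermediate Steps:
$M{\left(C \right)} = 4 C^{2}$ ($M{\left(C \right)} = 2 C 2 C = 4 C^{2}$)
$\sqrt{\left(-37 - -65\right) + \left(\left(-10\right) \left(-7\right) + M{\left(5 \right)}\right)} = \sqrt{\left(-37 - -65\right) - \left(-70 - 4 \cdot 5^{2}\right)} = \sqrt{\left(-37 + 65\right) + \left(70 + 4 \cdot 25\right)} = \sqrt{28 + \left(70 + 100\right)} = \sqrt{28 + 170} = \sqrt{198} = 3 \sqrt{22}$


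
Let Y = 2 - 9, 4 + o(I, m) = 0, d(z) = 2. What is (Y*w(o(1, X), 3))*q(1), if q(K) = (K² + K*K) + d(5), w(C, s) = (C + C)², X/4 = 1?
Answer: -1792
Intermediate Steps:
X = 4 (X = 4*1 = 4)
o(I, m) = -4 (o(I, m) = -4 + 0 = -4)
Y = -7
w(C, s) = 4*C² (w(C, s) = (2*C)² = 4*C²)
q(K) = 2 + 2*K² (q(K) = (K² + K*K) + 2 = (K² + K²) + 2 = 2*K² + 2 = 2 + 2*K²)
(Y*w(o(1, X), 3))*q(1) = (-28*(-4)²)*(2 + 2*1²) = (-28*16)*(2 + 2*1) = (-7*64)*(2 + 2) = -448*4 = -1792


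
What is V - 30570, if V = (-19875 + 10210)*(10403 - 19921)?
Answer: 91960900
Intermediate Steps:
V = 91991470 (V = -9665*(-9518) = 91991470)
V - 30570 = 91991470 - 30570 = 91960900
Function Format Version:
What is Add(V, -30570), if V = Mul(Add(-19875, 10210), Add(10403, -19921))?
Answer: 91960900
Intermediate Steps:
V = 91991470 (V = Mul(-9665, -9518) = 91991470)
Add(V, -30570) = Add(91991470, -30570) = 91960900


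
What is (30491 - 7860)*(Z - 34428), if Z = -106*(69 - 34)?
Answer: -863101078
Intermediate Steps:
Z = -3710 (Z = -106*35 = -3710)
(30491 - 7860)*(Z - 34428) = (30491 - 7860)*(-3710 - 34428) = 22631*(-38138) = -863101078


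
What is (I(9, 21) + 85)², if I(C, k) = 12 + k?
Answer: 13924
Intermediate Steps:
(I(9, 21) + 85)² = ((12 + 21) + 85)² = (33 + 85)² = 118² = 13924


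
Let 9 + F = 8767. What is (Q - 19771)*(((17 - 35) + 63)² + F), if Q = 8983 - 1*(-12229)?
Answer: 15538303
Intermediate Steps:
F = 8758 (F = -9 + 8767 = 8758)
Q = 21212 (Q = 8983 + 12229 = 21212)
(Q - 19771)*(((17 - 35) + 63)² + F) = (21212 - 19771)*(((17 - 35) + 63)² + 8758) = 1441*((-18 + 63)² + 8758) = 1441*(45² + 8758) = 1441*(2025 + 8758) = 1441*10783 = 15538303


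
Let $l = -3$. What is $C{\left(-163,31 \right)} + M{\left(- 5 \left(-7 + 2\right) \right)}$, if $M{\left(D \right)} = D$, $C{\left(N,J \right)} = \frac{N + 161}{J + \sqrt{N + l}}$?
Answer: $\frac{28113}{1127} + \frac{2 i \sqrt{166}}{1127} \approx 24.945 + 0.022864 i$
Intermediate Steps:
$C{\left(N,J \right)} = \frac{161 + N}{J + \sqrt{-3 + N}}$ ($C{\left(N,J \right)} = \frac{N + 161}{J + \sqrt{N - 3}} = \frac{161 + N}{J + \sqrt{-3 + N}}$)
$C{\left(-163,31 \right)} + M{\left(- 5 \left(-7 + 2\right) \right)} = \frac{161 - 163}{31 + \sqrt{-3 - 163}} - 5 \left(-7 + 2\right) = \frac{1}{31 + \sqrt{-166}} \left(-2\right) - -25 = \frac{1}{31 + i \sqrt{166}} \left(-2\right) + 25 = - \frac{2}{31 + i \sqrt{166}} + 25 = 25 - \frac{2}{31 + i \sqrt{166}}$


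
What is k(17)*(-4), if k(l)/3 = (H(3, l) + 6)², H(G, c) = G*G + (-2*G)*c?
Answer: -90828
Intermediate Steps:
H(G, c) = G² - 2*G*c
k(l) = 3*(15 - 6*l)² (k(l) = 3*(3*(3 - 2*l) + 6)² = 3*((9 - 6*l) + 6)² = 3*(15 - 6*l)²)
k(17)*(-4) = (27*(-5 + 2*17)²)*(-4) = (27*(-5 + 34)²)*(-4) = (27*29²)*(-4) = (27*841)*(-4) = 22707*(-4) = -90828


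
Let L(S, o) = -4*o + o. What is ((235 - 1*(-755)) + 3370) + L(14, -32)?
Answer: 4456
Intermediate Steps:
L(S, o) = -3*o
((235 - 1*(-755)) + 3370) + L(14, -32) = ((235 - 1*(-755)) + 3370) - 3*(-32) = ((235 + 755) + 3370) + 96 = (990 + 3370) + 96 = 4360 + 96 = 4456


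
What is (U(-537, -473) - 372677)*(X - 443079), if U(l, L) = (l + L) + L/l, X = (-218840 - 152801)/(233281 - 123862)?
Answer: 9728782383512600932/58758003 ≈ 1.6557e+11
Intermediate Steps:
X = -371641/109419 ≈ -3.3965
U(l, L) = L + l + L/l (U(l, L) = (L + l) + L/l = L + l + L/l)
(U(-537, -473) - 372677)*(X - 443079) = ((-473 - 537 - 473/(-537)) - 372677)*(-371641/109419 - 443079) = ((-473 - 537 - 473*(-1/537)) - 372677)*(-48481632742/109419) = ((-473 - 537 + 473/537) - 372677)*(-48481632742/109419) = (-541897/537 - 372677)*(-48481632742/109419) = -200669446/537*(-48481632742/109419) = 9728782383512600932/58758003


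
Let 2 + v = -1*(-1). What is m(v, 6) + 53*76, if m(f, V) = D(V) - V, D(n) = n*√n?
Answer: 4022 + 6*√6 ≈ 4036.7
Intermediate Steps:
v = -1 (v = -2 - 1*(-1) = -2 + 1 = -1)
D(n) = n^(3/2)
m(f, V) = V^(3/2) - V
m(v, 6) + 53*76 = (6^(3/2) - 1*6) + 53*76 = (6*√6 - 6) + 4028 = (-6 + 6*√6) + 4028 = 4022 + 6*√6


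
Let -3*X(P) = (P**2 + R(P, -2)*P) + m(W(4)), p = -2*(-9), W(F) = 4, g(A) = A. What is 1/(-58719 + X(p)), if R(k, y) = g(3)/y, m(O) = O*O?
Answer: -3/176470 ≈ -1.7000e-5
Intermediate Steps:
m(O) = O**2
R(k, y) = 3/y
p = 18
X(P) = -16/3 + P/2 - P**2/3 (X(P) = -((P**2 + (3/(-2))*P) + 4**2)/3 = -((P**2 + (3*(-1/2))*P) + 16)/3 = -((P**2 - 3*P/2) + 16)/3 = -(16 + P**2 - 3*P/2)/3 = -16/3 + P/2 - P**2/3)
1/(-58719 + X(p)) = 1/(-58719 + (-16/3 + (1/2)*18 - 1/3*18**2)) = 1/(-58719 + (-16/3 + 9 - 1/3*324)) = 1/(-58719 + (-16/3 + 9 - 108)) = 1/(-58719 - 313/3) = 1/(-176470/3) = -3/176470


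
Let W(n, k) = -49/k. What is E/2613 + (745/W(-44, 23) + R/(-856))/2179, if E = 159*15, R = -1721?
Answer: 59957806719/79605895096 ≈ 0.75318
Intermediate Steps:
E = 2385
E/2613 + (745/W(-44, 23) + R/(-856))/2179 = 2385/2613 + (745/((-49/23)) - 1721/(-856))/2179 = 2385*(1/2613) + (745/((-49*1/23)) - 1721*(-1/856))*(1/2179) = 795/871 + (745/(-49/23) + 1721/856)*(1/2179) = 795/871 + (745*(-23/49) + 1721/856)*(1/2179) = 795/871 + (-17135/49 + 1721/856)*(1/2179) = 795/871 - 14583231/41944*1/2179 = 795/871 - 14583231/91395976 = 59957806719/79605895096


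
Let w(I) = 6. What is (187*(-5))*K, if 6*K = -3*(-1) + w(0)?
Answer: -2805/2 ≈ -1402.5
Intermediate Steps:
K = 3/2 (K = (-3*(-1) + 6)/6 = (3 + 6)/6 = (1/6)*9 = 3/2 ≈ 1.5000)
(187*(-5))*K = (187*(-5))*(3/2) = -935*3/2 = -2805/2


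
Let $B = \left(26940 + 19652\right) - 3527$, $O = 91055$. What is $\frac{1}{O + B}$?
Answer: $\frac{1}{134120} \approx 7.456 \cdot 10^{-6}$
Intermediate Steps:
$B = 43065$ ($B = 46592 - 3527 = 43065$)
$\frac{1}{O + B} = \frac{1}{91055 + 43065} = \frac{1}{134120}$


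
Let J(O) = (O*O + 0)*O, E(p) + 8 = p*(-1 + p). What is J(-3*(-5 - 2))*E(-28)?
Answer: 7445844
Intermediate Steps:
E(p) = -8 + p*(-1 + p)
J(O) = O**3 (J(O) = (O**2 + 0)*O = O**2*O = O**3)
J(-3*(-5 - 2))*E(-28) = (-3*(-5 - 2))**3*(-8 + (-28)**2 - 1*(-28)) = (-3*(-7))**3*(-8 + 784 + 28) = 21**3*804 = 9261*804 = 7445844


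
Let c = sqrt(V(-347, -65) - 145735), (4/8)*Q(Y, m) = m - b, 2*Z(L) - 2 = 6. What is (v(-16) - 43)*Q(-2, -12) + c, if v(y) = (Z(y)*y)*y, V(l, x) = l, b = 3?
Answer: -29430 + I*sqrt(146082) ≈ -29430.0 + 382.21*I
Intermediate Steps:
Z(L) = 4 (Z(L) = 1 + (1/2)*6 = 1 + 3 = 4)
Q(Y, m) = -6 + 2*m (Q(Y, m) = 2*(m - 1*3) = 2*(m - 3) = 2*(-3 + m) = -6 + 2*m)
v(y) = 4*y**2 (v(y) = (4*y)*y = 4*y**2)
c = I*sqrt(146082) (c = sqrt(-347 - 145735) = sqrt(-146082) = I*sqrt(146082) ≈ 382.21*I)
(v(-16) - 43)*Q(-2, -12) + c = (4*(-16)**2 - 43)*(-6 + 2*(-12)) + I*sqrt(146082) = (4*256 - 43)*(-6 - 24) + I*sqrt(146082) = (1024 - 43)*(-30) + I*sqrt(146082) = 981*(-30) + I*sqrt(146082) = -29430 + I*sqrt(146082)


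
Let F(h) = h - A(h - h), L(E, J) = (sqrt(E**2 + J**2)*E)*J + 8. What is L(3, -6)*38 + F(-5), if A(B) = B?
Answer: 299 - 2052*sqrt(5) ≈ -4289.4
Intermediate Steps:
L(E, J) = 8 + E*J*sqrt(E**2 + J**2) (L(E, J) = (E*sqrt(E**2 + J**2))*J + 8 = E*J*sqrt(E**2 + J**2) + 8 = 8 + E*J*sqrt(E**2 + J**2))
F(h) = h (F(h) = h - (h - h) = h - 1*0 = h + 0 = h)
L(3, -6)*38 + F(-5) = (8 + 3*(-6)*sqrt(3**2 + (-6)**2))*38 - 5 = (8 + 3*(-6)*sqrt(9 + 36))*38 - 5 = (8 + 3*(-6)*sqrt(45))*38 - 5 = (8 + 3*(-6)*(3*sqrt(5)))*38 - 5 = (8 - 54*sqrt(5))*38 - 5 = (304 - 2052*sqrt(5)) - 5 = 299 - 2052*sqrt(5)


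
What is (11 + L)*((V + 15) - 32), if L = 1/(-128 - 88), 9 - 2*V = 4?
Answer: -68875/432 ≈ -159.43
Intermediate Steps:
V = 5/2 (V = 9/2 - ½*4 = 9/2 - 2 = 5/2 ≈ 2.5000)
L = -1/216 (L = 1/(-216) = -1/216 ≈ -0.0046296)
(11 + L)*((V + 15) - 32) = (11 - 1/216)*((5/2 + 15) - 32) = 2375*(35/2 - 32)/216 = (2375/216)*(-29/2) = -68875/432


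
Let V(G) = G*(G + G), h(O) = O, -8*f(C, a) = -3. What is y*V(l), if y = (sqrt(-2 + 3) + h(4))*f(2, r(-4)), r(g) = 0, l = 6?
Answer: 135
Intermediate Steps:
f(C, a) = 3/8 (f(C, a) = -1/8*(-3) = 3/8)
V(G) = 2*G**2 (V(G) = G*(2*G) = 2*G**2)
y = 15/8 (y = (sqrt(-2 + 3) + 4)*(3/8) = (sqrt(1) + 4)*(3/8) = (1 + 4)*(3/8) = 5*(3/8) = 15/8 ≈ 1.8750)
y*V(l) = 15*(2*6**2)/8 = 15*(2*36)/8 = (15/8)*72 = 135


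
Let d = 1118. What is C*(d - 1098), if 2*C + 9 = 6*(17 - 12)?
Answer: 210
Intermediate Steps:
C = 21/2 (C = -9/2 + (6*(17 - 12))/2 = -9/2 + (6*5)/2 = -9/2 + (½)*30 = -9/2 + 15 = 21/2 ≈ 10.500)
C*(d - 1098) = 21*(1118 - 1098)/2 = (21/2)*20 = 210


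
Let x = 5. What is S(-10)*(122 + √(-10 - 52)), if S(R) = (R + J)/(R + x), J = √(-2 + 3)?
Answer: 1098/5 + 9*I*√62/5 ≈ 219.6 + 14.173*I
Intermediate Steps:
J = 1 (J = √1 = 1)
S(R) = (1 + R)/(5 + R) (S(R) = (R + 1)/(R + 5) = (1 + R)/(5 + R))
S(-10)*(122 + √(-10 - 52)) = ((1 - 10)/(5 - 10))*(122 + √(-10 - 52)) = (-9/(-5))*(122 + √(-62)) = (-⅕*(-9))*(122 + I*√62) = 9*(122 + I*√62)/5 = 1098/5 + 9*I*√62/5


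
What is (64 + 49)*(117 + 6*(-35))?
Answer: -10509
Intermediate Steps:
(64 + 49)*(117 + 6*(-35)) = 113*(117 - 210) = 113*(-93) = -10509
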